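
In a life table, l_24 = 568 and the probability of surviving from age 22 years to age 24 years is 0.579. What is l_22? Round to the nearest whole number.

981

l_22 = l_24 / p = 568 / 0.579 = 981.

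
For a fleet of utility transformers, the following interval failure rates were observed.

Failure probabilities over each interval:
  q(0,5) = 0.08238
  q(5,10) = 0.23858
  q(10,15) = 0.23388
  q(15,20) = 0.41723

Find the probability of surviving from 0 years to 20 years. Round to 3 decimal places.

0.312

Survival from 0 to 20 is the product of surviving each interval: (1 − 0.08238) × (1 − 0.23858) × (1 − 0.23388) × (1 − 0.41723).
= 0.91762 × 0.76142 × 0.76612 × 0.58277 = 0.311947.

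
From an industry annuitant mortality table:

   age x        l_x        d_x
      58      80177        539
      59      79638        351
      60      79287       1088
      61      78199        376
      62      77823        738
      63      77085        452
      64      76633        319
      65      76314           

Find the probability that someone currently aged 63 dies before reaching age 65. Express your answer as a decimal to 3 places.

P(die before 65 | alive at 63) = 1 − l_65/l_63 = 1 − 76314/77085 = (771)/77085 = 0.010002.

0.010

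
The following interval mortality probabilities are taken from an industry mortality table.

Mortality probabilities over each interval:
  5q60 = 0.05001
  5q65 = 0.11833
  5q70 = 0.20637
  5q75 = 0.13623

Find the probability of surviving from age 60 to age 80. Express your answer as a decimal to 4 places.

0.5742

20p60 = (1 − 0.05001) × (1 − 0.11833) × (1 − 0.20637) × (1 − 0.13623).
= 0.94999 × 0.88167 × 0.79363 × 0.86377 = 0.574171.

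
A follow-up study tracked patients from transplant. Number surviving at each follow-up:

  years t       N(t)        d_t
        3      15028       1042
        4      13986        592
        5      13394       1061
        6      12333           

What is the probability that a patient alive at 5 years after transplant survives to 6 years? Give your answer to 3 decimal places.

The conditional survival probability is N(6)/N(5) = 12333/13394 = 0.920785.

0.921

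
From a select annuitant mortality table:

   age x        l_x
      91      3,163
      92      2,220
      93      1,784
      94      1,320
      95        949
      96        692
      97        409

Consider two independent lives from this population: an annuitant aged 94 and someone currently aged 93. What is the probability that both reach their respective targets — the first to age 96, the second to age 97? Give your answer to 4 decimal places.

0.1202

p₁ = l_96/l_94 = 692/1,320 = 0.524242; p₂ = l_97/l_93 = 409/1,784 = 0.229260.
P(both) = p₁ × p₂ = 0.524242 × 0.229260 = 0.120188.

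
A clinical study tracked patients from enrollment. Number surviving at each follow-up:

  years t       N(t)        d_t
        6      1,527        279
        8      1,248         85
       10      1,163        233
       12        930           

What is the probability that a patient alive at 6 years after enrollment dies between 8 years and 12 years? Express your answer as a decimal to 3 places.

0.208

This is the probability of reaching 8 but not 12, conditional on being alive at 6: (N(8) − N(12)) / N(6).
= (1,248 − 930) / 1,527 = 318 / 1,527 = 0.208251.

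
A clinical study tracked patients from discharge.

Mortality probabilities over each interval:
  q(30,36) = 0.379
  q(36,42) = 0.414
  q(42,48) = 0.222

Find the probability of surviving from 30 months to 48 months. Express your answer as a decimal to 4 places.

0.2831

Chaining the interval survival probabilities: (1 − 0.379) × (1 − 0.414) × (1 − 0.222).
= 0.621 × 0.586 × 0.778 = 0.283119.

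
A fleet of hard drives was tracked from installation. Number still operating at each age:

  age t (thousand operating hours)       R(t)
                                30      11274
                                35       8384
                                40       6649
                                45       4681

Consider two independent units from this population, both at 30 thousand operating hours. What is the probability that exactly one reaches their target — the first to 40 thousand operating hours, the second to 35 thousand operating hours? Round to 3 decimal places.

0.456

p₁ = R(40)/R(30) = 6649/11274 = 0.589764; p₂ = R(35)/R(30) = 8384/11274 = 0.743658.
P(exactly one) = p₁(1−p₂) + (1−p₁)p₂ = 0.151181 + 0.305075 = 0.456257.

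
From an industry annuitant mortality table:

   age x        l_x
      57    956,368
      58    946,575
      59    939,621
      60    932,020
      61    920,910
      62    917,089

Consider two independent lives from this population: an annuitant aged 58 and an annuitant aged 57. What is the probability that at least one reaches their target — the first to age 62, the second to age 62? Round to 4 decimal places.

0.9987

p₁ = l_62/l_58 = 917,089/946,575 = 0.968850; p₂ = l_62/l_57 = 917,089/956,368 = 0.958929.
P(at least one) = 1 − (1−p₁)(1−p₂) = 1 − 0.031150 × 0.041071 = 0.998721.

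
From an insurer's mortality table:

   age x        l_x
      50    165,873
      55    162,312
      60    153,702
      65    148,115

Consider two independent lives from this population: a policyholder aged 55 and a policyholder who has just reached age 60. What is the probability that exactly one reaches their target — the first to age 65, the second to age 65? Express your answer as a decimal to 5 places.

0.11746

p₁ = l_65/l_55 = 148,115/162,312 = 0.912533; p₂ = l_65/l_60 = 148,115/153,702 = 0.963650.
P(exactly one) = p₁(1−p₂) + (1−p₁)p₂ = 0.033171 + 0.084288 = 0.117458.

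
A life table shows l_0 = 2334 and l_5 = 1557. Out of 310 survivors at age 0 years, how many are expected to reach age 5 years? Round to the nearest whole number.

The relevant probability is 1557/2334 = 0.667095.
Expected number = 310 × 0.667095 = 207.

207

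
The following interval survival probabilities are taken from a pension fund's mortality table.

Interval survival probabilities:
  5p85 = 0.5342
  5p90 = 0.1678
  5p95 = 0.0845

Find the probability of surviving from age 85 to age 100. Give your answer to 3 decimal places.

Survival from 85 to 100 is the product of surviving each interval: 0.5342 × 0.1678 × 0.0845.
= 0.007574.

0.008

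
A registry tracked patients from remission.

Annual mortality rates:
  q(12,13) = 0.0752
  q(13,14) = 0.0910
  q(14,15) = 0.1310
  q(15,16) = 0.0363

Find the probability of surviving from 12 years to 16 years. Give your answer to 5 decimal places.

P(survive 12→16) = (1 − 0.0752) × (1 − 0.0910) × (1 − 0.1310) × (1 − 0.0363).
= 0.9248 × 0.9090 × 0.8690 × 0.9637 = 0.704001.

0.70400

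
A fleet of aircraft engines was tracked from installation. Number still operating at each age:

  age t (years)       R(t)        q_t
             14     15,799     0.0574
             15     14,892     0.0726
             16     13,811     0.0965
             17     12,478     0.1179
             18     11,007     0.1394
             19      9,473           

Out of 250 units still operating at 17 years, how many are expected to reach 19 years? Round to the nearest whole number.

The relevant probability is 9,473/12,478 = 0.759176.
Expected number = 250 × 0.759176 = 190.

190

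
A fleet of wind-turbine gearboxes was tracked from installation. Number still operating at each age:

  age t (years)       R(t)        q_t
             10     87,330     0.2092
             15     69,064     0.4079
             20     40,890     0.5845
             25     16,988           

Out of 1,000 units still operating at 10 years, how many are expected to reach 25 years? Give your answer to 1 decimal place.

The relevant probability is 16,988/87,330 = 0.194527.
Expected number = 1,000 × 0.194527 = 194.5.

194.5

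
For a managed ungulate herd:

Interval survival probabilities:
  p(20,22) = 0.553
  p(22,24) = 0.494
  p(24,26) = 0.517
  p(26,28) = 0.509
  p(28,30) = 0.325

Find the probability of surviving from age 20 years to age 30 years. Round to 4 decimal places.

Chaining the interval survival probabilities: 0.553 × 0.494 × 0.517 × 0.509 × 0.325.
= 0.023364.

0.0234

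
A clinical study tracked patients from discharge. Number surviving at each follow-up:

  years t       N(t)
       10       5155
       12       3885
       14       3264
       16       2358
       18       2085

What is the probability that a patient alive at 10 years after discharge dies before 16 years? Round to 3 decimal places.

0.543

P(die before 16 | alive at 10) = 1 − N(16)/N(10) = 1 − 2358/5155 = (2797)/5155 = 0.542580.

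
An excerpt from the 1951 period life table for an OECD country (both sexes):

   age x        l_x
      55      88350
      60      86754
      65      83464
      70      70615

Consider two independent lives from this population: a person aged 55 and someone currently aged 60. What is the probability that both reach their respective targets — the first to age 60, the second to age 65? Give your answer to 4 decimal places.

0.9447

p₁ = l_60/l_55 = 86754/88350 = 0.981935; p₂ = l_65/l_60 = 83464/86754 = 0.962077.
P(both) = p₁ × p₂ = 0.981935 × 0.962077 = 0.944697.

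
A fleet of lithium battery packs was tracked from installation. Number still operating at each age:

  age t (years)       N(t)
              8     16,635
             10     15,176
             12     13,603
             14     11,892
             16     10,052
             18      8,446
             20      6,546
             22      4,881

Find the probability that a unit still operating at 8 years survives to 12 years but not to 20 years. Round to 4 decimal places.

0.4242

This is the probability of reaching 12 but not 20, conditional on being operational at 8: (N(12) − N(20)) / N(8).
= (13,603 − 6,546) / 16,635 = 7,057 / 16,635 = 0.424226.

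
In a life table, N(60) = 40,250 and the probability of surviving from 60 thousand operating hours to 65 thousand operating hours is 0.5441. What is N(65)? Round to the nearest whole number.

21900

N(65) = N(60) × p = 40,250 × 0.5441 = 21900.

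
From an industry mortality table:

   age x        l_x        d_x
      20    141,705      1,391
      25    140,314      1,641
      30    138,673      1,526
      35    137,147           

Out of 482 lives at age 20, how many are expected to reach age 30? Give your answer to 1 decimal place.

The relevant probability is 138,673/141,705 = 0.978603.
Expected number = 482 × 0.978603 = 471.7.

471.7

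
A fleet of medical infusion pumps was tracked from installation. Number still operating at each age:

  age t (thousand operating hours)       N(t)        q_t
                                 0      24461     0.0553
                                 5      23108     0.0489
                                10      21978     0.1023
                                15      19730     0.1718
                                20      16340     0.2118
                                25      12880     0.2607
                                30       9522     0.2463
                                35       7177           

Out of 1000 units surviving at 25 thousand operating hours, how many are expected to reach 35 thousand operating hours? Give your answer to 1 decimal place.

The relevant probability is 7177/12880 = 0.557220.
Expected number = 1000 × 0.557220 = 557.2.

557.2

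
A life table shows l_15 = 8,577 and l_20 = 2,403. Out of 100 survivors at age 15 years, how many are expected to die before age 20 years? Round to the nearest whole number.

72

The relevant probability is 1 − 2,403/8,577 = 0.719832.
Expected number = 100 × 0.719832 = 72.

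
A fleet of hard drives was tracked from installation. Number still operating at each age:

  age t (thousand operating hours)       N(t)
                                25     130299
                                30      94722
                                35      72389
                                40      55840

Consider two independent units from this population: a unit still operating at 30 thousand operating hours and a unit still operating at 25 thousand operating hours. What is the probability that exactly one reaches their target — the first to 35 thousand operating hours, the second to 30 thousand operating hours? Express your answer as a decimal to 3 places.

p₁ = N(35)/N(30) = 72389/94722 = 0.764226; p₂ = N(30)/N(25) = 94722/130299 = 0.726959.
P(exactly one) = p₁(1−p₂) + (1−p₁)p₂ = 0.208665 + 0.171398 = 0.380063.

0.380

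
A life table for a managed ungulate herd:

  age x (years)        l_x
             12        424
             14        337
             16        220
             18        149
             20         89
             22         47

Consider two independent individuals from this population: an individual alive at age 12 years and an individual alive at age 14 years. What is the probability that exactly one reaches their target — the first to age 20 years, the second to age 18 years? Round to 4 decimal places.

p₁ = l_20/l_12 = 89/424 = 0.209906; p₂ = l_18/l_14 = 149/337 = 0.442136.
P(exactly one) = p₁(1−p₂) + (1−p₁)p₂ = 0.117099 + 0.349329 = 0.466428.

0.4664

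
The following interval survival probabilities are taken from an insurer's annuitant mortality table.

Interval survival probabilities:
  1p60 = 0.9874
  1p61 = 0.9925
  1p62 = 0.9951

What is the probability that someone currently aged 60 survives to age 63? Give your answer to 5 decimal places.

0.97519

Survival from 60 to 63 is the product of surviving each interval: 0.9874 × 0.9925 × 0.9951.
= 0.975193.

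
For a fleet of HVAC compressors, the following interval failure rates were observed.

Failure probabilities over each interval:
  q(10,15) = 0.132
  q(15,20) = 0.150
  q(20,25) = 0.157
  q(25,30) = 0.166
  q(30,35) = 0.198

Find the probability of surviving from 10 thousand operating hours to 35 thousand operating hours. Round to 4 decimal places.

P(survive 10→35) = (1 − 0.132) × (1 − 0.150) × (1 − 0.157) × (1 − 0.166) × (1 − 0.198).
= 0.868 × 0.850 × 0.843 × 0.834 × 0.802 = 0.416013.

0.4160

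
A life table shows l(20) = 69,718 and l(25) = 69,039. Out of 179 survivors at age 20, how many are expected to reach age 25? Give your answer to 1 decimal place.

The relevant probability is 69,039/69,718 = 0.990261.
Expected number = 179 × 0.990261 = 177.3.

177.3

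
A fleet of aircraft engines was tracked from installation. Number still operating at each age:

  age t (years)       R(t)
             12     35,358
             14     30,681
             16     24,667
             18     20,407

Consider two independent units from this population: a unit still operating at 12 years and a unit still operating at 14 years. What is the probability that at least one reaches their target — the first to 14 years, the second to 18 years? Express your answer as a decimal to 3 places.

p₁ = R(14)/R(12) = 30,681/35,358 = 0.867724; p₂ = R(18)/R(14) = 20,407/30,681 = 0.665135.
P(at least one) = 1 − (1−p₁)(1−p₂) = 1 − 0.132276 × 0.334865 = 0.955705.

0.956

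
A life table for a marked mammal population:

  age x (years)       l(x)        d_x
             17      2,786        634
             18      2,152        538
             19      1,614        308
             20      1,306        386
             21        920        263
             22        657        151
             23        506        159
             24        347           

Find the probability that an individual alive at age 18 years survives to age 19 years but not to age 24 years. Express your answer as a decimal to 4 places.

This is the probability of reaching 19 but not 24, conditional on being alive at 18: (l(19) − l(24)) / l(18).
= (1,614 − 347) / 2,152 = 1,267 / 2,152 = 0.588755.

0.5888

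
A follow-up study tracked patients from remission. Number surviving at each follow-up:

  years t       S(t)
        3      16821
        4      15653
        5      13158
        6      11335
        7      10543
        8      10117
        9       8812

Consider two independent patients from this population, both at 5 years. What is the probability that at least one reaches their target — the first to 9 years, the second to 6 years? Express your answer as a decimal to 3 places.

0.954

p₁ = S(9)/S(5) = 8812/13158 = 0.669707; p₂ = S(6)/S(5) = 11335/13158 = 0.861453.
P(at least one) = 1 − (1−p₁)(1−p₂) = 1 − 0.330293 × 0.138547 = 0.954239.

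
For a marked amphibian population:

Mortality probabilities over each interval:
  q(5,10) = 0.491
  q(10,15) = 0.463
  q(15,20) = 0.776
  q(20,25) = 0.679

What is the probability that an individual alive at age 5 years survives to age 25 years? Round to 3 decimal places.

0.020

Survival from 5 to 25 is the product of surviving each interval: (1 − 0.491) × (1 − 0.463) × (1 − 0.776) × (1 − 0.679).
= 0.509 × 0.537 × 0.224 × 0.321 = 0.019654.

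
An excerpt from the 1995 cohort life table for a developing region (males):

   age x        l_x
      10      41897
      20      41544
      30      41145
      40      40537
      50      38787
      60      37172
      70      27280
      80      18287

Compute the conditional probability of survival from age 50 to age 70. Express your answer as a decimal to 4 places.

The conditional survival probability is l_70/l_50 = 27280/38787 = 0.703328.

0.7033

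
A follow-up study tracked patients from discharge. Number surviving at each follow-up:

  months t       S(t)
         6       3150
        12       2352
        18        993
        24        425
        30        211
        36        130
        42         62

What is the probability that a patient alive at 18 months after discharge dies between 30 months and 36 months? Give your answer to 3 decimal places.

This is the probability of reaching 30 but not 36, conditional on being alive at 18: (S(30) − S(36)) / S(18).
= (211 − 130) / 993 = 81 / 993 = 0.081571.

0.082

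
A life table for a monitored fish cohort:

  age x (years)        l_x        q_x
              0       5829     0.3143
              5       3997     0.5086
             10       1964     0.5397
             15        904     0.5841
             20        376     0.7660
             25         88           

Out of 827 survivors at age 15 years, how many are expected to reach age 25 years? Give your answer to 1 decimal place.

80.5

The relevant probability is 88/904 = 0.097345.
Expected number = 827 × 0.097345 = 80.5.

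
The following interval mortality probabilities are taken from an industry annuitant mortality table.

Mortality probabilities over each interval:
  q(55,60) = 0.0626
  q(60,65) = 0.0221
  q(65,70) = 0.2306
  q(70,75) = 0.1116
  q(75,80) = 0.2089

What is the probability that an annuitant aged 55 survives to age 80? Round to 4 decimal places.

0.4957

Chaining the interval survival probabilities: (1 − 0.0626) × (1 − 0.0221) × (1 − 0.2306) × (1 − 0.1116) × (1 − 0.2089).
= 0.9374 × 0.9779 × 0.7694 × 0.8884 × 0.7911 = 0.495692.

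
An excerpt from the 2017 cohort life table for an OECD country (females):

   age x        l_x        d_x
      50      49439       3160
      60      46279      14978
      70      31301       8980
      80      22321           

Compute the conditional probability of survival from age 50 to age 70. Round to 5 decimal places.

0.63312

We want 20p50 = l_70/l_50.
The conditional survival probability is l_70/l_50 = 31301/49439 = 0.633124.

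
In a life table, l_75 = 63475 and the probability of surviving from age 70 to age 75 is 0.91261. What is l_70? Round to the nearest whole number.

69553

l_70 = l_75 / p = 63475 / 0.91261 = 69553.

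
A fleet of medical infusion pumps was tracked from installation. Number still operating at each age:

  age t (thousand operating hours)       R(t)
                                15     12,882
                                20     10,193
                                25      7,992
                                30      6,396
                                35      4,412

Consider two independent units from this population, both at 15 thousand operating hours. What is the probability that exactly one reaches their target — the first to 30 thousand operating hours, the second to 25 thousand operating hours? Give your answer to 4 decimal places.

p₁ = R(30)/R(15) = 6,396/12,882 = 0.496507; p₂ = R(25)/R(15) = 7,992/12,882 = 0.620401.
P(exactly one) = p₁(1−p₂) + (1−p₁)p₂ = 0.188474 + 0.312368 = 0.500841.

0.5008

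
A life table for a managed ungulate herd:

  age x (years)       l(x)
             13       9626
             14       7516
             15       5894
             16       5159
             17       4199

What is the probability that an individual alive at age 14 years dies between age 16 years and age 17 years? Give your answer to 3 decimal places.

This is the probability of reaching 16 but not 17, conditional on being alive at 14: (l(16) − l(17)) / l(14).
= (5159 − 4199) / 7516 = 960 / 7516 = 0.127728.

0.128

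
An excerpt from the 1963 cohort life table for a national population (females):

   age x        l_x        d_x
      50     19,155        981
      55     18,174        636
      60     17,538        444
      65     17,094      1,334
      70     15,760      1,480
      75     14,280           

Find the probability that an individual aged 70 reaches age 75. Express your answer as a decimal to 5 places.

We want 5p70 = l_75/l_70.
The conditional survival probability is l_75/l_70 = 14,280/15,760 = 0.906091.

0.90609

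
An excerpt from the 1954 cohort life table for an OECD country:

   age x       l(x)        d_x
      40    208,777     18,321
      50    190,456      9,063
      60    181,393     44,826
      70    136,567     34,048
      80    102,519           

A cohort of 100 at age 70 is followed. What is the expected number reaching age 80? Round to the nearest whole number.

The relevant probability is 102,519/136,567 = 0.750686.
Expected number = 100 × 0.750686 = 75.

75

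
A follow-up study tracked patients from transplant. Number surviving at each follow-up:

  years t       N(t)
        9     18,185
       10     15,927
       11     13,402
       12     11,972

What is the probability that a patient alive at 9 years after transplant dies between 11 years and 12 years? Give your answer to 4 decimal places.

This is the probability of reaching 11 but not 12, conditional on being alive at 9: (N(11) − N(12)) / N(9).
= (13,402 − 11,972) / 18,185 = 1,430 / 18,185 = 0.078636.

0.0786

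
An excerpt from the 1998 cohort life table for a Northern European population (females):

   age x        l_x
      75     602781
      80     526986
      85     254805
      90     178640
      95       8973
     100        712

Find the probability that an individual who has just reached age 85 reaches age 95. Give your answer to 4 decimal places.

The conditional survival probability is l_95/l_85 = 8973/254805 = 0.035215.

0.0352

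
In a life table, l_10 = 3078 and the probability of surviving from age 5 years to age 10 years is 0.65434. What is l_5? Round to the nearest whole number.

4704

l_5 = l_10 / p = 3078 / 0.65434 = 4704.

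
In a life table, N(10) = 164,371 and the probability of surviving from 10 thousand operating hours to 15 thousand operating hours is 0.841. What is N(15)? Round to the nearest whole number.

138236

N(15) = N(10) × p = 164,371 × 0.841 = 138236.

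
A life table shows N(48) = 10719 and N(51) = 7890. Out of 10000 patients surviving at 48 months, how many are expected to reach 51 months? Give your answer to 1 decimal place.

7360.8

The relevant probability is 7890/10719 = 0.736076.
Expected number = 10000 × 0.736076 = 7360.8.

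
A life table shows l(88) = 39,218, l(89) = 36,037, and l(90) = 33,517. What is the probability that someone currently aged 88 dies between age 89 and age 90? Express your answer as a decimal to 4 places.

0.0643

This is the probability of reaching 89 but not 90, conditional on being alive at 88: (l(89) − l(90)) / l(88).
= (36,037 − 33,517) / 39,218 = 2,520 / 39,218 = 0.064256.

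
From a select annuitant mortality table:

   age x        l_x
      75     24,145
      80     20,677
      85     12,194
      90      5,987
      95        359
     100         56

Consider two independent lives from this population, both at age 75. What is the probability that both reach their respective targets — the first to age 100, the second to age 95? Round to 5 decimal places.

p₁ = l_100/l_75 = 56/24,145 = 0.002319; p₂ = l_95/l_75 = 359/24,145 = 0.014869.
P(both) = p₁ × p₂ = 0.002319 × 0.014869 = 0.000034.

0.00003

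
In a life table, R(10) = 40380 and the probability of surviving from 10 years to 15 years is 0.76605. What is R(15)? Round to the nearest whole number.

R(15) = R(10) × p = 40380 × 0.76605 = 30933.

30933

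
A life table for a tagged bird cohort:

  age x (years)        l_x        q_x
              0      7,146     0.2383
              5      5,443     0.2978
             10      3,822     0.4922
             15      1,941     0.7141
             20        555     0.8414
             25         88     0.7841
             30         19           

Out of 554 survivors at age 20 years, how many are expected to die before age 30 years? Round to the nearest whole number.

535

The relevant probability is 1 − 19/555 = 0.965766.
Expected number = 554 × 0.965766 = 535.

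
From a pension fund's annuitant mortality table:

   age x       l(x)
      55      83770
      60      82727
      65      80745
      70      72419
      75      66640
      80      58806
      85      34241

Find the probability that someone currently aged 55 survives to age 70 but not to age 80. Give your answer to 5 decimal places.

This is the probability of reaching 70 but not 80, conditional on being alive at 55: (l(70) − l(80)) / l(55).
= (72419 − 58806) / 83770 = 13613 / 83770 = 0.162504.

0.16250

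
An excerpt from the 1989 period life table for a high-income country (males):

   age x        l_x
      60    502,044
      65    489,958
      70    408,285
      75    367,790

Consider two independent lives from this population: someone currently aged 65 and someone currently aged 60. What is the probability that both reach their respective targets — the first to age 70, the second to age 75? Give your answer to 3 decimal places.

0.610

p₁ = l_70/l_65 = 408,285/489,958 = 0.833306; p₂ = l_75/l_60 = 367,790/502,044 = 0.732585.
P(both) = p₁ × p₂ = 0.833306 × 0.732585 = 0.610467.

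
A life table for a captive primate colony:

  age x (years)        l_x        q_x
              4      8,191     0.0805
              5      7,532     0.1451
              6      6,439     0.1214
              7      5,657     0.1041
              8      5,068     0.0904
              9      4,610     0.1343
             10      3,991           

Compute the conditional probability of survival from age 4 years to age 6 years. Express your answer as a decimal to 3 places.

The conditional survival probability is l_6/l_4 = 6,439/8,191 = 0.786107.

0.786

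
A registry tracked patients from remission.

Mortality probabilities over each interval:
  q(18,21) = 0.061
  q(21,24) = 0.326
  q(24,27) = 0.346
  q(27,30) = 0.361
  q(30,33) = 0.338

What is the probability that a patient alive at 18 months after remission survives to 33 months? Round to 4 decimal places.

0.1751

Survival from 18 to 33 is the product of surviving each interval: (1 − 0.061) × (1 − 0.326) × (1 − 0.346) × (1 − 0.361) × (1 − 0.338).
= 0.939 × 0.674 × 0.654 × 0.639 × 0.662 = 0.175090.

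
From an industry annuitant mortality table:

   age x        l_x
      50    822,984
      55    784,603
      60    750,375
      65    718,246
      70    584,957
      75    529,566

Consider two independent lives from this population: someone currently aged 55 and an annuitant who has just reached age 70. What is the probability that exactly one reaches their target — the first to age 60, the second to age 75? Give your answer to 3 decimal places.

p₁ = l_60/l_55 = 750,375/784,603 = 0.956375; p₂ = l_75/l_70 = 529,566/584,957 = 0.905308.
P(exactly one) = p₁(1−p₂) + (1−p₁)p₂ = 0.090561 + 0.039494 = 0.130055.

0.130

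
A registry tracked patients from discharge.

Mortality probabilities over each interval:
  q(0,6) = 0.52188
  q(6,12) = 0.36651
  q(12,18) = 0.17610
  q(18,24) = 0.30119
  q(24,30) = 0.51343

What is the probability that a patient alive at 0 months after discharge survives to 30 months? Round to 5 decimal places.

Survival from 0 to 30 is the product of surviving each interval: (1 − 0.52188) × (1 − 0.36651) × (1 − 0.17610) × (1 − 0.30119) × (1 − 0.51343).
= 0.47812 × 0.63349 × 0.82390 × 0.69881 × 0.48657 = 0.084851.

0.08485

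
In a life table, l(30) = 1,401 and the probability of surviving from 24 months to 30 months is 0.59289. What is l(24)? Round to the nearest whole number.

2363

l(24) = l(30) / p = 1,401 / 0.59289 = 2363.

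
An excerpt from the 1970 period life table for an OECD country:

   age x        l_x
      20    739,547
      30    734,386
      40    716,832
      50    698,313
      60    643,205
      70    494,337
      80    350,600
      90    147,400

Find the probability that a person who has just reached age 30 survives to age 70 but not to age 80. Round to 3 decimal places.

We want 40|10q30 = (l_70 − l_80)/l_30.
This is the probability of reaching 70 but not 80, conditional on being alive at 30: (l_70 − l_80) / l_30.
= (494,337 − 350,600) / 734,386 = 143,737 / 734,386 = 0.195724.

0.196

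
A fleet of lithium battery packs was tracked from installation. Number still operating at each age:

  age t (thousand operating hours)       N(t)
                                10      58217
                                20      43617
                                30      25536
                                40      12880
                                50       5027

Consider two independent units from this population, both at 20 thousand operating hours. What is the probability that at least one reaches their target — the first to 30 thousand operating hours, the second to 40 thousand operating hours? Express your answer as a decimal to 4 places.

0.7079

p₁ = N(30)/N(20) = 25536/43617 = 0.585460; p₂ = N(40)/N(20) = 12880/43617 = 0.295298.
P(at least one) = 1 − (1−p₁)(1−p₂) = 1 − 0.414540 × 0.704702 = 0.707873.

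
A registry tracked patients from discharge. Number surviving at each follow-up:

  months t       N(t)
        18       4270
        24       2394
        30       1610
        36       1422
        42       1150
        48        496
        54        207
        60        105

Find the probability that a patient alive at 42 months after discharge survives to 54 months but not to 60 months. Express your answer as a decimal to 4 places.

0.0887

This is the probability of reaching 54 but not 60, conditional on being alive at 42: (N(54) − N(60)) / N(42).
= (207 − 105) / 1150 = 102 / 1150 = 0.088696.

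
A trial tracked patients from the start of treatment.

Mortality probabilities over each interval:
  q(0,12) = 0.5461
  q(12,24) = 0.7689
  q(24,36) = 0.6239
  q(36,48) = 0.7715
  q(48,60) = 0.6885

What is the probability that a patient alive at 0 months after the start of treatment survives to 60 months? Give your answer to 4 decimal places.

0.0028

P(survive 0→60) = (1 − 0.5461) × (1 − 0.7689) × (1 − 0.6239) × (1 − 0.7715) × (1 − 0.6885).
= 0.4539 × 0.2311 × 0.3761 × 0.2285 × 0.3115 = 0.002808.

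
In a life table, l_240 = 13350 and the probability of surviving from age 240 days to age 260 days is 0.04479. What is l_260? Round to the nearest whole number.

598

l_260 = l_240 × p = 13350 × 0.04479 = 598.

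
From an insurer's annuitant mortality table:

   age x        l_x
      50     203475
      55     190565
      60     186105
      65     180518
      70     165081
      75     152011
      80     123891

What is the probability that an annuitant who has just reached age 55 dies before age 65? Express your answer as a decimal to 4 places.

P(die before 65 | alive at 55) = 1 − l_65/l_55 = 1 − 180518/190565 = (10047)/190565 = 0.052722.

0.0527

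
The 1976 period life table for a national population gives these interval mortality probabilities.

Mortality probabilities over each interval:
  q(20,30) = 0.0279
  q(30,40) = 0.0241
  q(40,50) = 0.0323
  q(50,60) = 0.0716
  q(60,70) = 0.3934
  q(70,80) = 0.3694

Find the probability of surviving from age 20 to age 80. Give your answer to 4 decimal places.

0.3260

The overall survival probability is (1 − 0.0279) × (1 − 0.0241) × (1 − 0.0323) × (1 − 0.0716) × (1 − 0.3934) × (1 − 0.3694).
= 0.9721 × 0.9759 × 0.9677 × 0.9284 × 0.6066 × 0.6306 = 0.326023.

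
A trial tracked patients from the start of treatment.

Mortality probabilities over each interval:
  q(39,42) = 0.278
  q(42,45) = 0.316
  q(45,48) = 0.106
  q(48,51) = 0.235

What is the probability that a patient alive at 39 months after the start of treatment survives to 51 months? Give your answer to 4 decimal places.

0.3377

Survival from 39 to 51 is the product of surviving each interval: (1 − 0.278) × (1 − 0.316) × (1 − 0.106) × (1 − 0.235).
= 0.722 × 0.684 × 0.894 × 0.765 = 0.337748.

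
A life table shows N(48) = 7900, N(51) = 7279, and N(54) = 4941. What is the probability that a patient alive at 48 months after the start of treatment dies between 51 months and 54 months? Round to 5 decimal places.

This is the probability of reaching 51 but not 54, conditional on being alive at 48: (N(51) − N(54)) / N(48).
= (7279 − 4941) / 7900 = 2338 / 7900 = 0.295949.

0.29595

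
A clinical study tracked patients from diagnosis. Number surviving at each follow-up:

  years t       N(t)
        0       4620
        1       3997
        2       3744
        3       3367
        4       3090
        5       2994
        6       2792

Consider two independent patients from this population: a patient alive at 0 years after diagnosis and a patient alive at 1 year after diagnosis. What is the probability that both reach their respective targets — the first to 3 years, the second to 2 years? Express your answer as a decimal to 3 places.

p₁ = N(3)/N(0) = 3367/4620 = 0.728788; p₂ = N(2)/N(1) = 3744/3997 = 0.936703.
P(both) = p₁ × p₂ = 0.728788 × 0.936703 = 0.682658.

0.683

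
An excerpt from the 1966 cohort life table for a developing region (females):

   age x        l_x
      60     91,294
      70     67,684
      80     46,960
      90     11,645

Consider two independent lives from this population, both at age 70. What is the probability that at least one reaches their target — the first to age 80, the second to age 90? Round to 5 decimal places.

0.74649

p₁ = l_80/l_70 = 46,960/67,684 = 0.693812; p₂ = l_90/l_70 = 11,645/67,684 = 0.172050.
P(at least one) = 1 − (1−p₁)(1−p₂) = 1 − 0.306188 × 0.827950 = 0.746492.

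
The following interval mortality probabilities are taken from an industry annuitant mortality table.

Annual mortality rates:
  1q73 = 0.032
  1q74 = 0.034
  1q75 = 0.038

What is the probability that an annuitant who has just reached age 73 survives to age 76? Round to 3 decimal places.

3p73 = (1 − 0.032) × (1 − 0.034) × (1 − 0.038).
= 0.968 × 0.966 × 0.962 = 0.899555.

0.900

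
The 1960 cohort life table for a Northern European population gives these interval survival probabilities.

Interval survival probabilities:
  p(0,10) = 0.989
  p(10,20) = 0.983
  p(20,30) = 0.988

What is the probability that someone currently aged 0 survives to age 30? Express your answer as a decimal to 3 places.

Chaining the interval survival probabilities: 0.989 × 0.983 × 0.988.
= 0.960521.

0.961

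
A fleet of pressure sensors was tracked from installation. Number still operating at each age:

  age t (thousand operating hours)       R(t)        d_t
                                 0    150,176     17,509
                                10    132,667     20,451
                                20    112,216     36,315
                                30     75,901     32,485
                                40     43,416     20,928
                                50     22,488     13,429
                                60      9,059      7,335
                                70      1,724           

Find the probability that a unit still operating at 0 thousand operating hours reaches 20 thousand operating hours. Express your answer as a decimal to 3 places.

0.747

The conditional survival probability is R(20)/R(0) = 112,216/150,176 = 0.747230.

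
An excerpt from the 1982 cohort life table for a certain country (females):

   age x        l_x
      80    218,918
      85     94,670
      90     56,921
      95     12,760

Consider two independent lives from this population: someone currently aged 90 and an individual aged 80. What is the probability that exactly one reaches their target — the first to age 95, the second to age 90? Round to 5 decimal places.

0.36761

p₁ = l_95/l_90 = 12,760/56,921 = 0.224170; p₂ = l_90/l_80 = 56,921/218,918 = 0.260011.
P(exactly one) = p₁(1−p₂) + (1−p₁)p₂ = 0.165883 + 0.201724 = 0.367608.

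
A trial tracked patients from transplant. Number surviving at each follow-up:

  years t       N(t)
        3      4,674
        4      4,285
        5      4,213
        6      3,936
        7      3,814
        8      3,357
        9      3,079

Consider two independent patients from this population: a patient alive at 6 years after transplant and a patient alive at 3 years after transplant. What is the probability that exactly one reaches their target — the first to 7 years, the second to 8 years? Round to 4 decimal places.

0.2953

p₁ = N(7)/N(6) = 3,814/3,936 = 0.969004; p₂ = N(8)/N(3) = 3,357/4,674 = 0.718228.
P(exactly one) = p₁(1−p₂) + (1−p₁)p₂ = 0.273038 + 0.022262 = 0.295300.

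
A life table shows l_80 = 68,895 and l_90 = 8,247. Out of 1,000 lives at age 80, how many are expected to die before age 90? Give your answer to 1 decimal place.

The relevant probability is 1 − 8,247/68,895 = 0.880296.
Expected number = 1,000 × 0.880296 = 880.3.

880.3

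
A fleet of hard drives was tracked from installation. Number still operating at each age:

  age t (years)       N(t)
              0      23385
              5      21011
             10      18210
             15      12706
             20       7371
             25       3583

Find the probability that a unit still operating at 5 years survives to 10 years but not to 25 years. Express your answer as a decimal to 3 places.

This is the probability of reaching 10 but not 25, conditional on being operational at 5: (N(10) − N(25)) / N(5).
= (18210 − 3583) / 21011 = 14627 / 21011 = 0.696159.

0.696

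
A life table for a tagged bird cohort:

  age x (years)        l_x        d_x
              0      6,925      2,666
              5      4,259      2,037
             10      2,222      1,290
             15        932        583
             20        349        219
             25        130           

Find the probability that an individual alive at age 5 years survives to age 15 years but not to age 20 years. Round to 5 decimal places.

This is the probability of reaching 15 but not 20, conditional on being alive at 5: (l_15 − l_20) / l_5.
= (932 − 349) / 4,259 = 583 / 4,259 = 0.136887.

0.13689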